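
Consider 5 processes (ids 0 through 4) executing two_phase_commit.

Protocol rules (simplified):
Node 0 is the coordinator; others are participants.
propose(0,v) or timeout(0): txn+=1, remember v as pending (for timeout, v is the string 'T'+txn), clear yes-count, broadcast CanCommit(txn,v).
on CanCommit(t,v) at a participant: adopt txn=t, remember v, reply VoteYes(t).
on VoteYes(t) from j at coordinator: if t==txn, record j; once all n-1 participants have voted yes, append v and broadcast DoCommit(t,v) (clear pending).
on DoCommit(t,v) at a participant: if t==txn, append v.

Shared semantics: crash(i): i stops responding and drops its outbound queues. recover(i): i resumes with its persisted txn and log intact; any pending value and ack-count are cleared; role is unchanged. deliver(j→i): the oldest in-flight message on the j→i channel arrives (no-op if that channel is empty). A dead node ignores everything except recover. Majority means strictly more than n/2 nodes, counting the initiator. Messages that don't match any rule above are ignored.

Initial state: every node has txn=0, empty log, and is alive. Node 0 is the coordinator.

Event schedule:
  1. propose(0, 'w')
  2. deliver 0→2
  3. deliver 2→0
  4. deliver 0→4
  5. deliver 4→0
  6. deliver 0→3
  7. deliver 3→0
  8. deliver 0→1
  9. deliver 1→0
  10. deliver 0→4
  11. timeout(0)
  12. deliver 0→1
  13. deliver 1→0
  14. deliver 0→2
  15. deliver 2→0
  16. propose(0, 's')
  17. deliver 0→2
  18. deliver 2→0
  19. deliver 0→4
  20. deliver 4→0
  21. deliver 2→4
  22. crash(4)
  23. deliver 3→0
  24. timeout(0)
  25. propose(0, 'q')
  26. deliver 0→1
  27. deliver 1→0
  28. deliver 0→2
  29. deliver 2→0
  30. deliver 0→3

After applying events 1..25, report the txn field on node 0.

5

[1] propose(0,'w') → N0(coor t1 [-])
[2] deliver 0→2 → N2(part t1 [-])
[3] deliver 2→0 → ∅
[4] deliver 0→4 → N4(part t1 [-])
[5] deliver 4→0 → ∅
[6] deliver 0→3 → N3(part t1 [-])
[7] deliver 3→0 → ∅
[8] deliver 0→1 → N1(part t1 [-])
[9] deliver 1→0 → N0(coor t1 [w])
[10] deliver 0→4 → N4(part t1 [w])
[11] timeout(0) → N0(coor t2 [w])
[12] deliver 0→1 → N1(part t1 [w])
[13] deliver 1→0 → ∅
[14] deliver 0→2 → N2(part t1 [w])
[15] deliver 2→0 → ∅
[16] propose(0,'s') → N0(coor t3 [w])
[17] deliver 0→2 → N2(part t2 [w])
[18] deliver 2→0 → ∅
[19] deliver 0→4 → N4(part t2 [w])
[20] deliver 4→0 → ∅
[21] deliver 2→4 → ∅
[22] crash(4) → N4(✗part t2 [w])
[23] deliver 3→0 → ∅
[24] timeout(0) → N0(coor t4 [w])
[25] propose(0,'q') → N0(coor t5 [w])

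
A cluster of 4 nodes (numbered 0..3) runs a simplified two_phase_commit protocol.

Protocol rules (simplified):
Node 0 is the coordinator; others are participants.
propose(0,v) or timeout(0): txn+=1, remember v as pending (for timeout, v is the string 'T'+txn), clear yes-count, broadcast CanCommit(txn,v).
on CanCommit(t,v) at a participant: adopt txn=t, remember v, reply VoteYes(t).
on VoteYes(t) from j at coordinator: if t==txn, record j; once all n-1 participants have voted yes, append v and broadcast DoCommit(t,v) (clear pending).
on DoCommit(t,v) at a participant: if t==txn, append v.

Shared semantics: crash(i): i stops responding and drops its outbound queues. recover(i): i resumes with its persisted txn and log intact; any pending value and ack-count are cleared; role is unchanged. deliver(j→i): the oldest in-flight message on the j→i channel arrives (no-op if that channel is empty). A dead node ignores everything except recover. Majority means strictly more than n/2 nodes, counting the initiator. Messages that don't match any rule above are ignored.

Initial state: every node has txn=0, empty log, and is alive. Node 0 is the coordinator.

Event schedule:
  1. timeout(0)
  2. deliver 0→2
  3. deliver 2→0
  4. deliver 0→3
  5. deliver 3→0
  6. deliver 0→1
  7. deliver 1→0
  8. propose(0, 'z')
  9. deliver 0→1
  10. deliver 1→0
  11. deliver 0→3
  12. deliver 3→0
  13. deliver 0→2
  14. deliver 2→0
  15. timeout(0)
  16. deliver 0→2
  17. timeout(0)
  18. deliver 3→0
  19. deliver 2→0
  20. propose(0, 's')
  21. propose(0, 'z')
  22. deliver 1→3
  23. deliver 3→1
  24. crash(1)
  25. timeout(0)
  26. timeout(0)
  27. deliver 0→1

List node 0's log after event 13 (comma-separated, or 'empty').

T1

e1 timeout(0): 0[coor,t=1,-]
e2 deliver 0→2: 2[part,t=1,-]
e3 deliver 2→0: ·
e4 deliver 0→3: 3[part,t=1,-]
e5 deliver 3→0: ·
e6 deliver 0→1: 1[part,t=1,-]
e7 deliver 1→0: 0[coor,t=1,T1]
e8 propose(0,'z'): 0[coor,t=2,T1]
e9 deliver 0→1: 1[part,t=1,T1]
e10 deliver 1→0: ·
e11 deliver 0→3: 3[part,t=1,T1]
e12 deliver 3→0: ·
e13 deliver 0→2: 2[part,t=1,T1]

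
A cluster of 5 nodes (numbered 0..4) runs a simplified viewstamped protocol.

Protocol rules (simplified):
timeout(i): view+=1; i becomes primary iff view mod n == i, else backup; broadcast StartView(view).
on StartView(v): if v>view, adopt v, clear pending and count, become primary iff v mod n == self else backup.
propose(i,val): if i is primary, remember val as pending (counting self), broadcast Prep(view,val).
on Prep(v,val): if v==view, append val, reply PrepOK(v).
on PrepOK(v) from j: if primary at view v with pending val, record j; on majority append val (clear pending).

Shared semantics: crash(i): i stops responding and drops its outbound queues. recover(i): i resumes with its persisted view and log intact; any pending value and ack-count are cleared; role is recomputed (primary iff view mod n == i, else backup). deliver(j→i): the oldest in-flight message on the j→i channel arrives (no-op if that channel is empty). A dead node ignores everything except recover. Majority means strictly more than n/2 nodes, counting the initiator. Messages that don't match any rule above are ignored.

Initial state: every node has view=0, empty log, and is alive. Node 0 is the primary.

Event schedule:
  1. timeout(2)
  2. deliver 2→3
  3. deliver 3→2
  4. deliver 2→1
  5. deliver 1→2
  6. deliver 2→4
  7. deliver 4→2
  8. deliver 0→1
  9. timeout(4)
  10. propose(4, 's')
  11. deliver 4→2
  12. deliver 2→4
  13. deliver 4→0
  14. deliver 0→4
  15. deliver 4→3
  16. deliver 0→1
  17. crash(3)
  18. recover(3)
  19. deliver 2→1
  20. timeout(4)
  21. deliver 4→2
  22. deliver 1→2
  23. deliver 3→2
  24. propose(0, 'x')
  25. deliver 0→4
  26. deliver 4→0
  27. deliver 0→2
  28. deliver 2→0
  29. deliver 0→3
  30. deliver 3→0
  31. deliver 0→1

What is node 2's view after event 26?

3

after 1 — timeout(2): n2:back/v1/[-]
after 2 — deliver 2→3: n3:back/v1/[-]
after 3 — deliver 3→2: ·
after 4 — deliver 2→1: n1:prim/v1/[-]
after 5 — deliver 1→2: ·
after 6 — deliver 2→4: n4:back/v1/[-]
after 7 — deliver 4→2: ·
after 8 — deliver 0→1: ·
after 9 — timeout(4): n4:back/v2/[-]
after 10 — propose(4,'s'): ·
after 11 — deliver 4→2: n2:prim/v2/[-]
after 12 — deliver 2→4: ·
after 13 — deliver 4→0: n0:back/v2/[-]
after 14 — deliver 0→4: ·
after 15 — deliver 4→3: n3:back/v2/[-]
after 16 — deliver 0→1: ·
after 17 — crash(3): n3:✗back/v2/[-]
after 18 — recover(3): n3:back/v2/[-]
after 19 — deliver 2→1: ·
after 20 — timeout(4): n4:back/v3/[-]
after 21 — deliver 4→2: n2:back/v3/[-]
after 22 — deliver 1→2: ·
after 23 — deliver 3→2: ·
after 24 — propose(0,'x'): ·
after 25 — deliver 0→4: ·
after 26 — deliver 4→0: n0:back/v3/[-]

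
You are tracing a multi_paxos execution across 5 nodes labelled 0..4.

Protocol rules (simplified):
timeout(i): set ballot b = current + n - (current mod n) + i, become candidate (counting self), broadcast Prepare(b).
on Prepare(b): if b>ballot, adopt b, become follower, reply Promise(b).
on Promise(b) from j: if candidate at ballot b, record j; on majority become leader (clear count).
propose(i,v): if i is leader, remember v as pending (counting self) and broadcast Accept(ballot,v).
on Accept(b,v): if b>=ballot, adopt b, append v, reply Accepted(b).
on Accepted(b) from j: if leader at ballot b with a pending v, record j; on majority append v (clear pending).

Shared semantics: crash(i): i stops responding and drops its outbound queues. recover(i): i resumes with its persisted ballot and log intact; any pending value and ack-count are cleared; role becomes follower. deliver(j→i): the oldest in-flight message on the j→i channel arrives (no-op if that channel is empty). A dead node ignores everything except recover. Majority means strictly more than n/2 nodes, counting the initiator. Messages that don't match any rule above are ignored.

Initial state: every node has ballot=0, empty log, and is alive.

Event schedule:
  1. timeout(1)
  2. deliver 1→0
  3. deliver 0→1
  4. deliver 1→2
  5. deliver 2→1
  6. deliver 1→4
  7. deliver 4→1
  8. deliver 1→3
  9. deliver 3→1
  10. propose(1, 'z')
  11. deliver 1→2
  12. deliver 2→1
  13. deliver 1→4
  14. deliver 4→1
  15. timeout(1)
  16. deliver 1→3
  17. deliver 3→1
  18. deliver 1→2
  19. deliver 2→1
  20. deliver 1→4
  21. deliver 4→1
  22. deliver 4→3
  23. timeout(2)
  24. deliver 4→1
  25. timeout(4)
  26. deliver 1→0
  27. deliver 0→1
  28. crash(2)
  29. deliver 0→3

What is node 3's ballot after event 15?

6

[1] timeout(1) → N1(cand b6 [-])
[2] deliver 1→0 → N0(foll b6 [-])
[3] deliver 0→1 → ∅
[4] deliver 1→2 → N2(foll b6 [-])
[5] deliver 2→1 → N1(lead b6 [-])
[6] deliver 1→4 → N4(foll b6 [-])
[7] deliver 4→1 → ∅
[8] deliver 1→3 → N3(foll b6 [-])
[9] deliver 3→1 → ∅
[10] propose(1,'z') → ∅
[11] deliver 1→2 → N2(foll b6 [z])
[12] deliver 2→1 → ∅
[13] deliver 1→4 → N4(foll b6 [z])
[14] deliver 4→1 → N1(lead b6 [z])
[15] timeout(1) → N1(cand b11 [z])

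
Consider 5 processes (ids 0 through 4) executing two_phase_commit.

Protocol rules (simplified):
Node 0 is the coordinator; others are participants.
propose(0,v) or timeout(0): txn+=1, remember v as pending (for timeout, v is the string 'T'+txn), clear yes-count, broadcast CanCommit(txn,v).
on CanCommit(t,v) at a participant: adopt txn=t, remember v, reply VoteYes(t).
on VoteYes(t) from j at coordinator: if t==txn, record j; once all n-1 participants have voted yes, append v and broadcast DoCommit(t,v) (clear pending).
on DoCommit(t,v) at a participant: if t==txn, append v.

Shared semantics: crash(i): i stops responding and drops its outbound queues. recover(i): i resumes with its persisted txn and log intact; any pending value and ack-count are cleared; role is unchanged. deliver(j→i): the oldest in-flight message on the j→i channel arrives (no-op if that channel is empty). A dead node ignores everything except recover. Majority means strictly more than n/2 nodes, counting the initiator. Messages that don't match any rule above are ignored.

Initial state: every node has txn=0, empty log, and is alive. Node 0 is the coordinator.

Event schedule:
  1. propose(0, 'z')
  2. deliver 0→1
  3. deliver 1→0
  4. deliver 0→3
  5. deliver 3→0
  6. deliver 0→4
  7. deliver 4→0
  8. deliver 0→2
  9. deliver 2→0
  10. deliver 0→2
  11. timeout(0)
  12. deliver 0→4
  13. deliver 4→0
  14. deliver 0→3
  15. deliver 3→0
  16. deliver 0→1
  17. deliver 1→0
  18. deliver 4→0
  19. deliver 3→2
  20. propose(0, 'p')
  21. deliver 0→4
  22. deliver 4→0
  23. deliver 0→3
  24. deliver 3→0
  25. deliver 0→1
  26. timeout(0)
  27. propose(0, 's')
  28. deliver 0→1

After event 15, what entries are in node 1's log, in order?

after 1 — propose(0,'z'): n0:coor/t1/[-]
after 2 — deliver 0→1: n1:part/t1/[-]
after 3 — deliver 1→0: ·
after 4 — deliver 0→3: n3:part/t1/[-]
after 5 — deliver 3→0: ·
after 6 — deliver 0→4: n4:part/t1/[-]
after 7 — deliver 4→0: ·
after 8 — deliver 0→2: n2:part/t1/[-]
after 9 — deliver 2→0: n0:coor/t1/[z]
after 10 — deliver 0→2: n2:part/t1/[z]
after 11 — timeout(0): n0:coor/t2/[z]
after 12 — deliver 0→4: n4:part/t1/[z]
after 13 — deliver 4→0: ·
after 14 — deliver 0→3: n3:part/t1/[z]
after 15 — deliver 3→0: ·

empty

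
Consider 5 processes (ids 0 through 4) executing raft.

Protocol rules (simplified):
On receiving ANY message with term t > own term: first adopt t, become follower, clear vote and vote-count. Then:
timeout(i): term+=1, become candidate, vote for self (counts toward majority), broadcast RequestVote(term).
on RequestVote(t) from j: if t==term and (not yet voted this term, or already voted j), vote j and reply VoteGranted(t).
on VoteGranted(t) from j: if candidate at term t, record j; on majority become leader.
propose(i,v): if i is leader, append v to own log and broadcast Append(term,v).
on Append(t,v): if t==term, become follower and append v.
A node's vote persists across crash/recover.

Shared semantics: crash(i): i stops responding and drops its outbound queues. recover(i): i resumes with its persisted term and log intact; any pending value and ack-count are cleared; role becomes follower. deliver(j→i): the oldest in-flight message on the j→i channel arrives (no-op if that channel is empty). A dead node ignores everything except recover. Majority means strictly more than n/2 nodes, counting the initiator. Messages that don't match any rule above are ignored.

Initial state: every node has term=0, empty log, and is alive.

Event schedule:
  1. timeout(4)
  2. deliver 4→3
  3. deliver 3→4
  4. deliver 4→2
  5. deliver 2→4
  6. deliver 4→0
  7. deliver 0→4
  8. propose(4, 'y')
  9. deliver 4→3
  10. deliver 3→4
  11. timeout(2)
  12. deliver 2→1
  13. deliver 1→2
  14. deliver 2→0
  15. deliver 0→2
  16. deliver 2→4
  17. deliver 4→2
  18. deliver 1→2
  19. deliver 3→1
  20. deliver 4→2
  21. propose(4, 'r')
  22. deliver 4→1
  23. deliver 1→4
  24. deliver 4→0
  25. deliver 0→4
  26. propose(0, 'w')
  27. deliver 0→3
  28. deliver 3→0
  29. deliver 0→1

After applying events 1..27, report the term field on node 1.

e1 timeout(4): 4[cand,t=1,-]
e2 deliver 4→3: 3[foll,t=1,-]
e3 deliver 3→4: ·
e4 deliver 4→2: 2[foll,t=1,-]
e5 deliver 2→4: 4[lead,t=1,-]
e6 deliver 4→0: 0[foll,t=1,-]
e7 deliver 0→4: ·
e8 propose(4,'y'): 4[lead,t=1,y]
e9 deliver 4→3: 3[foll,t=1,y]
e10 deliver 3→4: ·
e11 timeout(2): 2[cand,t=2,-]
e12 deliver 2→1: 1[foll,t=2,-]
e13 deliver 1→2: ·
e14 deliver 2→0: 0[foll,t=2,-]
e15 deliver 0→2: 2[lead,t=2,-]
e16 deliver 2→4: 4[foll,t=2,y]
e17 deliver 4→2: ·
e18 deliver 1→2: ·
e19 deliver 3→1: ·
e20 deliver 4→2: ·
e21 propose(4,'r'): ·
e22 deliver 4→1: ·
e23 deliver 1→4: ·
e24 deliver 4→0: ·
e25 deliver 0→4: ·
e26 propose(0,'w'): ·
e27 deliver 0→3: ·

2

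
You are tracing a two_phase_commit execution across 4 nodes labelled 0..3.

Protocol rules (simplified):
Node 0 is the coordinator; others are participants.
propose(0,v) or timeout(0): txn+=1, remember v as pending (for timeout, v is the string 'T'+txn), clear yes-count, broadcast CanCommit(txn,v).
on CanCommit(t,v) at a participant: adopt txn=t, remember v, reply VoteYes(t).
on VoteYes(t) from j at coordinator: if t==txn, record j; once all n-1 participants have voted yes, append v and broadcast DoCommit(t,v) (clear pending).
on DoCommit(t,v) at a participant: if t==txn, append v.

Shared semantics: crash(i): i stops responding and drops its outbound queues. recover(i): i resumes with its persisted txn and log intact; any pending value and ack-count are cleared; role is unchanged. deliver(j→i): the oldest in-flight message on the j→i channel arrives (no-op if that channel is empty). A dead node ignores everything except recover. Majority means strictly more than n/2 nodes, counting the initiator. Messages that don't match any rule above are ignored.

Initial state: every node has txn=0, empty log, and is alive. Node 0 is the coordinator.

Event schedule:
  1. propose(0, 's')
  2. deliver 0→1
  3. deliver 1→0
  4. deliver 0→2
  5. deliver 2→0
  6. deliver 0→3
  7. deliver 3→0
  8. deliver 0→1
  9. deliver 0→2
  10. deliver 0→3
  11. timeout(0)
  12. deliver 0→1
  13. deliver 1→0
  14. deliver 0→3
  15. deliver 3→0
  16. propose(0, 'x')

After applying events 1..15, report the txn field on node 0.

2

[1] propose(0,'s') → N0(coor t1 [-])
[2] deliver 0→1 → N1(part t1 [-])
[3] deliver 1→0 → ∅
[4] deliver 0→2 → N2(part t1 [-])
[5] deliver 2→0 → ∅
[6] deliver 0→3 → N3(part t1 [-])
[7] deliver 3→0 → N0(coor t1 [s])
[8] deliver 0→1 → N1(part t1 [s])
[9] deliver 0→2 → N2(part t1 [s])
[10] deliver 0→3 → N3(part t1 [s])
[11] timeout(0) → N0(coor t2 [s])
[12] deliver 0→1 → N1(part t2 [s])
[13] deliver 1→0 → ∅
[14] deliver 0→3 → N3(part t2 [s])
[15] deliver 3→0 → ∅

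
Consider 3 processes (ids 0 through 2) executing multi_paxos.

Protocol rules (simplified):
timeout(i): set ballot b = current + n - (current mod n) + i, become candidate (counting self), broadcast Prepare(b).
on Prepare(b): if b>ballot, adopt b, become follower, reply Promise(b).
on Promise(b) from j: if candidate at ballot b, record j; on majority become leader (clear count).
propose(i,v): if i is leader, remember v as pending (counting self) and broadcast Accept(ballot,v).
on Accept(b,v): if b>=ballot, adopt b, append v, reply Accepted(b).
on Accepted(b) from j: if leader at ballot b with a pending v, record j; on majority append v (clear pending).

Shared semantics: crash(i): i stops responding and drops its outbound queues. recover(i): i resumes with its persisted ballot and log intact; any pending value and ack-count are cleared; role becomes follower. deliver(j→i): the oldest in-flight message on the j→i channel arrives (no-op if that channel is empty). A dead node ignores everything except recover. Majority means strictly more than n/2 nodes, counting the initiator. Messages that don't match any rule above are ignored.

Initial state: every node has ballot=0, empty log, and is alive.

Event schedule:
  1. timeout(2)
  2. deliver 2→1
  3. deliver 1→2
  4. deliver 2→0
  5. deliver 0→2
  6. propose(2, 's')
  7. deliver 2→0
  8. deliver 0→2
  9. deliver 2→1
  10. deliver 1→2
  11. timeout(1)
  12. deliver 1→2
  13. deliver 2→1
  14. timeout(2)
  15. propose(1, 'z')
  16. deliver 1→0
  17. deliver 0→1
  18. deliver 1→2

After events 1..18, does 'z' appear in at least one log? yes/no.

no

[1] timeout(2) → N2(cand b5 [-])
[2] deliver 2→1 → N1(foll b5 [-])
[3] deliver 1→2 → N2(lead b5 [-])
[4] deliver 2→0 → N0(foll b5 [-])
[5] deliver 0→2 → ∅
[6] propose(2,'s') → ∅
[7] deliver 2→0 → N0(foll b5 [s])
[8] deliver 0→2 → N2(lead b5 [s])
[9] deliver 2→1 → N1(foll b5 [s])
[10] deliver 1→2 → ∅
[11] timeout(1) → N1(cand b7 [s])
[12] deliver 1→2 → N2(foll b7 [s])
[13] deliver 2→1 → N1(lead b7 [s])
[14] timeout(2) → N2(cand b11 [s])
[15] propose(1,'z') → ∅
[16] deliver 1→0 → N0(foll b7 [s])
[17] deliver 0→1 → ∅
[18] deliver 1→2 → ∅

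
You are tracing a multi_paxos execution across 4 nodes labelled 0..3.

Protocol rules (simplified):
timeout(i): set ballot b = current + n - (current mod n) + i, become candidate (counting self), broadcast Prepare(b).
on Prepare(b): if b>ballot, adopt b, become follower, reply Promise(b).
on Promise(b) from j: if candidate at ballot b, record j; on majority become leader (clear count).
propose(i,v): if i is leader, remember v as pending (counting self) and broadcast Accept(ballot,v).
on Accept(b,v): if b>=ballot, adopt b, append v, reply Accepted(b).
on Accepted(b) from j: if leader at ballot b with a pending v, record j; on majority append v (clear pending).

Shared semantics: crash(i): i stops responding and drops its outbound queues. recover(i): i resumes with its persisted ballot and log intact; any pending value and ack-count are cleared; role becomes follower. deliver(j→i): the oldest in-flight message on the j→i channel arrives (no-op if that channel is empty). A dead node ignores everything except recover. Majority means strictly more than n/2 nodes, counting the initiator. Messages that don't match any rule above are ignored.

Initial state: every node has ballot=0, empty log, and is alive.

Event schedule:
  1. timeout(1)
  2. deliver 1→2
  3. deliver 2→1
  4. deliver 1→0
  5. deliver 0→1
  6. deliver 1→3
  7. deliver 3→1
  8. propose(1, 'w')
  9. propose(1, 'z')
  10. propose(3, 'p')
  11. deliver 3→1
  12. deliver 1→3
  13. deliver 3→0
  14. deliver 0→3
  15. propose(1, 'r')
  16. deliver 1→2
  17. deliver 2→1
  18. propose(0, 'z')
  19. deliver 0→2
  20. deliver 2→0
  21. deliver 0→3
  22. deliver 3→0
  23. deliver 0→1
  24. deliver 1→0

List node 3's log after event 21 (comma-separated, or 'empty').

w

step 1 timeout(1): 1={cand,b=5,log=-}
step 2 deliver 1→2: 2={foll,b=5,log=-}
step 3 deliver 2→1: —
step 4 deliver 1→0: 0={foll,b=5,log=-}
step 5 deliver 0→1: 1={lead,b=5,log=-}
step 6 deliver 1→3: 3={foll,b=5,log=-}
step 7 deliver 3→1: —
step 8 propose(1,'w'): —
step 9 propose(1,'z'): —
step 10 propose(3,'p'): —
step 11 deliver 3→1: —
step 12 deliver 1→3: 3={foll,b=5,log=w}
step 13 deliver 3→0: —
step 14 deliver 0→3: —
step 15 propose(1,'r'): —
step 16 deliver 1→2: 2={foll,b=5,log=w}
step 17 deliver 2→1: —
step 18 propose(0,'z'): —
step 19 deliver 0→2: —
step 20 deliver 2→0: —
step 21 deliver 0→3: —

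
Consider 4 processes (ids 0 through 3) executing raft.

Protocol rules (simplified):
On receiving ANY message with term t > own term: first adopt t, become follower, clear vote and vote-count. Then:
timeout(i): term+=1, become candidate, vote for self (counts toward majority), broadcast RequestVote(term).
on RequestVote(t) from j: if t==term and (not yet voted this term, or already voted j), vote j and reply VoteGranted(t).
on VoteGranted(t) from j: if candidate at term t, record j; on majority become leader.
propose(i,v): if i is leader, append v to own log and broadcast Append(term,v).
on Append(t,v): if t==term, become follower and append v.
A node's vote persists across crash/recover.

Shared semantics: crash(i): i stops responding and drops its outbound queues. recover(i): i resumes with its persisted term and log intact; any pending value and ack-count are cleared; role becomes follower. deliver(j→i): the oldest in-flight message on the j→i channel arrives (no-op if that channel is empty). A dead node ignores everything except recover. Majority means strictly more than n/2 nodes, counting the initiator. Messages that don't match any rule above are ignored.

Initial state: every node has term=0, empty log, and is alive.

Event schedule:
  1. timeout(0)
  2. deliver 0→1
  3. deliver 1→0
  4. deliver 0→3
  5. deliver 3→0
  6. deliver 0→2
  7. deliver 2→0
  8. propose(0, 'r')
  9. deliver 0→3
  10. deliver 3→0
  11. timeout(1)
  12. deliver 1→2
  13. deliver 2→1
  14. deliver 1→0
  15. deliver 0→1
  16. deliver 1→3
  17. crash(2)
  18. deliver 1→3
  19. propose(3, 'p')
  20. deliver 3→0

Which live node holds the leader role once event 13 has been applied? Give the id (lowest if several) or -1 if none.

0

step 1 timeout(0): 0={cand,t=1,log=-}
step 2 deliver 0→1: 1={foll,t=1,log=-}
step 3 deliver 1→0: —
step 4 deliver 0→3: 3={foll,t=1,log=-}
step 5 deliver 3→0: 0={lead,t=1,log=-}
step 6 deliver 0→2: 2={foll,t=1,log=-}
step 7 deliver 2→0: —
step 8 propose(0,'r'): 0={lead,t=1,log=r}
step 9 deliver 0→3: 3={foll,t=1,log=r}
step 10 deliver 3→0: —
step 11 timeout(1): 1={cand,t=2,log=-}
step 12 deliver 1→2: 2={foll,t=2,log=-}
step 13 deliver 2→1: —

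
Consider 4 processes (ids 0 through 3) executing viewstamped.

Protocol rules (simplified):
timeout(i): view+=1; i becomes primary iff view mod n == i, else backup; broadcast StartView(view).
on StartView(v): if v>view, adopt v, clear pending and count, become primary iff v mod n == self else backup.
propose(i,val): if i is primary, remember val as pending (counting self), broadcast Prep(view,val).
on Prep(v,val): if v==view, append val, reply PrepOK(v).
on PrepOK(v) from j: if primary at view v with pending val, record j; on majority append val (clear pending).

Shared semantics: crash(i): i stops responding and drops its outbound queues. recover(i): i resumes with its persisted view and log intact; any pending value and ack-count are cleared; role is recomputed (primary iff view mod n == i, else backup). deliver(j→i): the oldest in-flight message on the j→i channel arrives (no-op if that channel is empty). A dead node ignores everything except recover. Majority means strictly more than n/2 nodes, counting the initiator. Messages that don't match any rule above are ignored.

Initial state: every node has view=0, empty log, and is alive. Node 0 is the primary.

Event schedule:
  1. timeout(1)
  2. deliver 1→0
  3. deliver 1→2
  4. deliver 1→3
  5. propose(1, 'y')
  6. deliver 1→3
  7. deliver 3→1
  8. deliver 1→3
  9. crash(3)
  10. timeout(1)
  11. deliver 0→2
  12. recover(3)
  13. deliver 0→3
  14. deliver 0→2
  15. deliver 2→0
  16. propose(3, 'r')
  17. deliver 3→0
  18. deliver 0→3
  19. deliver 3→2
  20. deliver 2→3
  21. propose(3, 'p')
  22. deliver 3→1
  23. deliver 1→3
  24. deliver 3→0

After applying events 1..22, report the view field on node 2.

e1 timeout(1): 1[prim,v=1,-]
e2 deliver 1→0: 0[back,v=1,-]
e3 deliver 1→2: 2[back,v=1,-]
e4 deliver 1→3: 3[back,v=1,-]
e5 propose(1,'y'): ·
e6 deliver 1→3: 3[back,v=1,y]
e7 deliver 3→1: ·
e8 deliver 1→3: ·
e9 crash(3): 3[✗back,v=1,y]
e10 timeout(1): 1[back,v=2,-]
e11 deliver 0→2: ·
e12 recover(3): 3[back,v=1,y]
e13 deliver 0→3: ·
e14 deliver 0→2: ·
e15 deliver 2→0: ·
e16 propose(3,'r'): ·
e17 deliver 3→0: ·
e18 deliver 0→3: ·
e19 deliver 3→2: ·
e20 deliver 2→3: ·
e21 propose(3,'p'): ·
e22 deliver 3→1: ·

1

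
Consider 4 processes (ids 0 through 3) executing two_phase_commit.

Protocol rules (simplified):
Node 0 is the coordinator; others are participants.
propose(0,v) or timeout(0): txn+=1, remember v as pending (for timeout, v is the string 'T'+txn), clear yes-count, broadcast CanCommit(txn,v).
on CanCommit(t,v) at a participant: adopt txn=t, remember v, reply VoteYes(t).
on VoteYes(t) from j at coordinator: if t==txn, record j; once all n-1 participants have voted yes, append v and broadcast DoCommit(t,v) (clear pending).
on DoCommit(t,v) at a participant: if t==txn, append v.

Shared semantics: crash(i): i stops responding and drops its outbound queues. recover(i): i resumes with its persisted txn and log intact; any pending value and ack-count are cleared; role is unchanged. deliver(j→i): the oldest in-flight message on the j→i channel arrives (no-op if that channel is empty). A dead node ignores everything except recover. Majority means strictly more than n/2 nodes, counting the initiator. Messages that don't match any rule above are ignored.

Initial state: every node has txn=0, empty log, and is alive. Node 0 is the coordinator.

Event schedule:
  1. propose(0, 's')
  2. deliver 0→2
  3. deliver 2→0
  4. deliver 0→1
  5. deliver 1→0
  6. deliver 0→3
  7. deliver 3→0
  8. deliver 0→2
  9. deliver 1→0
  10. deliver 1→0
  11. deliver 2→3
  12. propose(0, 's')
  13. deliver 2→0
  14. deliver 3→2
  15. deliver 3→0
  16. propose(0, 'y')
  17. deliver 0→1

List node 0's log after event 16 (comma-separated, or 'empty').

s

1. propose(0,'s'):  <0:coor t1 ->
2. deliver 0→2:  <2:part t1 ->
3. deliver 2→0:  nop
4. deliver 0→1:  <1:part t1 ->
5. deliver 1→0:  nop
6. deliver 0→3:  <3:part t1 ->
7. deliver 3→0:  <0:coor t1 s>
8. deliver 0→2:  <2:part t1 s>
9. deliver 1→0:  nop
10. deliver 1→0:  nop
11. deliver 2→3:  nop
12. propose(0,'s'):  <0:coor t2 s>
13. deliver 2→0:  nop
14. deliver 3→2:  nop
15. deliver 3→0:  nop
16. propose(0,'y'):  <0:coor t3 s>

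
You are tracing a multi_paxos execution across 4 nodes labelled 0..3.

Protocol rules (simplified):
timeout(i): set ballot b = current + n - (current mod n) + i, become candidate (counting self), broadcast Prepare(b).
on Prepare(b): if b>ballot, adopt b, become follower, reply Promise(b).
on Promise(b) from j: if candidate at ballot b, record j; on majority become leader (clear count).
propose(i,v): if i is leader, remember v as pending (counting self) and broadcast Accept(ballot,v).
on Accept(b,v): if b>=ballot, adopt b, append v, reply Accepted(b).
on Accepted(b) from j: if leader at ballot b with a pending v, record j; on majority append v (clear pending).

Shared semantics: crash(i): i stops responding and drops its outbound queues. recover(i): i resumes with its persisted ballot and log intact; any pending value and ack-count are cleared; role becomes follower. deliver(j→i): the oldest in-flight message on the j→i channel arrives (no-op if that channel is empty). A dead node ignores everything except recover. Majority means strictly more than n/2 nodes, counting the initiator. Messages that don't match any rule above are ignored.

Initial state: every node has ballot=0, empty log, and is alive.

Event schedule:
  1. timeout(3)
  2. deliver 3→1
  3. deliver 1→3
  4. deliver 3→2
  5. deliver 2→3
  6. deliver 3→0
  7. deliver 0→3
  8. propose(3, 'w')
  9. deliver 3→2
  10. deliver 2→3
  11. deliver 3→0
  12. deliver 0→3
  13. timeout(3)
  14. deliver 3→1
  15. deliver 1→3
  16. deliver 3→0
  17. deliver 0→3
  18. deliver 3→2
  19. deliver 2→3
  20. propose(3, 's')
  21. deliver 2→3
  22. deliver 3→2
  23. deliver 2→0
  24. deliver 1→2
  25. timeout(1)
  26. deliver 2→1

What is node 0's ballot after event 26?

[1] timeout(3) → N3(cand b7 [-])
[2] deliver 3→1 → N1(foll b7 [-])
[3] deliver 1→3 → ∅
[4] deliver 3→2 → N2(foll b7 [-])
[5] deliver 2→3 → N3(lead b7 [-])
[6] deliver 3→0 → N0(foll b7 [-])
[7] deliver 0→3 → ∅
[8] propose(3,'w') → ∅
[9] deliver 3→2 → N2(foll b7 [w])
[10] deliver 2→3 → ∅
[11] deliver 3→0 → N0(foll b7 [w])
[12] deliver 0→3 → N3(lead b7 [w])
[13] timeout(3) → N3(cand b11 [w])
[14] deliver 3→1 → N1(foll b7 [w])
[15] deliver 1→3 → ∅
[16] deliver 3→0 → N0(foll b11 [w])
[17] deliver 0→3 → ∅
[18] deliver 3→2 → N2(foll b11 [w])
[19] deliver 2→3 → N3(lead b11 [w])
[20] propose(3,'s') → ∅
[21] deliver 2→3 → ∅
[22] deliver 3→2 → N2(foll b11 [w,s])
[23] deliver 2→0 → ∅
[24] deliver 1→2 → ∅
[25] timeout(1) → N1(cand b9 [w])
[26] deliver 2→1 → ∅

11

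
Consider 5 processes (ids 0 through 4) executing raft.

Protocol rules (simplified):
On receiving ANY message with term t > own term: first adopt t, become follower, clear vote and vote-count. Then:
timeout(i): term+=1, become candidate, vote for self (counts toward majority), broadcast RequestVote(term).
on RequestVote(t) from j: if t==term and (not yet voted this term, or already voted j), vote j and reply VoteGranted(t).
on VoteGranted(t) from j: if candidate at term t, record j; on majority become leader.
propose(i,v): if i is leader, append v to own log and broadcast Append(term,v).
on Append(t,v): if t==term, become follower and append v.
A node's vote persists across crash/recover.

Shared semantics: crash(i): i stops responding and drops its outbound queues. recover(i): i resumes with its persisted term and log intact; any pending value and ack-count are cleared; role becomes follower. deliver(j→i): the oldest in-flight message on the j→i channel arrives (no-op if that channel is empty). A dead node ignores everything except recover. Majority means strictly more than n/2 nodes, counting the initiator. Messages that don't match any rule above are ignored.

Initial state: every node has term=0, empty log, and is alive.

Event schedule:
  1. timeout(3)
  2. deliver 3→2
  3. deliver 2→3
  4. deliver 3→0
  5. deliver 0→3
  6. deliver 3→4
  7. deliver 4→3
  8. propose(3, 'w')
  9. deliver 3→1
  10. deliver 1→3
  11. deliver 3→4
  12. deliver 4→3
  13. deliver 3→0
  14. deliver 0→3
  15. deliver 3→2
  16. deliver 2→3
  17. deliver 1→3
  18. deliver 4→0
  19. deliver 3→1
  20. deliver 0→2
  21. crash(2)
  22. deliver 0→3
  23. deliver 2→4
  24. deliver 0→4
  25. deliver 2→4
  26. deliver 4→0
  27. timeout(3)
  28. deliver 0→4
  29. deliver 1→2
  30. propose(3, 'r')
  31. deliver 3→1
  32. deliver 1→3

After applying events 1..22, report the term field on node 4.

1

[1] timeout(3) → N3(cand t1 [-])
[2] deliver 3→2 → N2(foll t1 [-])
[3] deliver 2→3 → ∅
[4] deliver 3→0 → N0(foll t1 [-])
[5] deliver 0→3 → N3(lead t1 [-])
[6] deliver 3→4 → N4(foll t1 [-])
[7] deliver 4→3 → ∅
[8] propose(3,'w') → N3(lead t1 [w])
[9] deliver 3→1 → N1(foll t1 [-])
[10] deliver 1→3 → ∅
[11] deliver 3→4 → N4(foll t1 [w])
[12] deliver 4→3 → ∅
[13] deliver 3→0 → N0(foll t1 [w])
[14] deliver 0→3 → ∅
[15] deliver 3→2 → N2(foll t1 [w])
[16] deliver 2→3 → ∅
[17] deliver 1→3 → ∅
[18] deliver 4→0 → ∅
[19] deliver 3→1 → N1(foll t1 [w])
[20] deliver 0→2 → ∅
[21] crash(2) → N2(✗foll t1 [w])
[22] deliver 0→3 → ∅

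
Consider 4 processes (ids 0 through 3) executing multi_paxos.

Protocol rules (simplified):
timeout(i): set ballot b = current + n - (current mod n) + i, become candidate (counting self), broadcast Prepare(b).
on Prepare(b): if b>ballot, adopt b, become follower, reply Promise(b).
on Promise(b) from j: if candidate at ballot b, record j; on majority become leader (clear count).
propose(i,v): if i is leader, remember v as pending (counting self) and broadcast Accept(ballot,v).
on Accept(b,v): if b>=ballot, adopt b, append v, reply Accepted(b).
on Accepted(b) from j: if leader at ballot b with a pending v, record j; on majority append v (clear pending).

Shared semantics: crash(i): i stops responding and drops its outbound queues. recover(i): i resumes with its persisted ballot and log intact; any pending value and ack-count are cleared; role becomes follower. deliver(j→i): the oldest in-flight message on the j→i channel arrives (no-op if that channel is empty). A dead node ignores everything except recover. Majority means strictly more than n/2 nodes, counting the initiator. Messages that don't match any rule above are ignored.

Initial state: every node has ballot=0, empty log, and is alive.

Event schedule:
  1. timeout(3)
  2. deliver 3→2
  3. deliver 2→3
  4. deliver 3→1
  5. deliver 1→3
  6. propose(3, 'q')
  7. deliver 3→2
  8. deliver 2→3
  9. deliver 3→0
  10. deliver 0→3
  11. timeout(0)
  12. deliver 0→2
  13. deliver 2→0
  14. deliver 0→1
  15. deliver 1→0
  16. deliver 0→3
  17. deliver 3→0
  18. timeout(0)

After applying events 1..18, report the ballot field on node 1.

1. timeout(3):  <3:cand b7 ->
2. deliver 3→2:  <2:foll b7 ->
3. deliver 2→3:  nop
4. deliver 3→1:  <1:foll b7 ->
5. deliver 1→3:  <3:lead b7 ->
6. propose(3,'q'):  nop
7. deliver 3→2:  <2:foll b7 q>
8. deliver 2→3:  nop
9. deliver 3→0:  <0:foll b7 ->
10. deliver 0→3:  nop
11. timeout(0):  <0:cand b8 ->
12. deliver 0→2:  <2:foll b8 q>
13. deliver 2→0:  nop
14. deliver 0→1:  <1:foll b8 ->
15. deliver 1→0:  <0:lead b8 ->
16. deliver 0→3:  <3:foll b8 ->
17. deliver 3→0:  nop
18. timeout(0):  <0:cand b12 ->

8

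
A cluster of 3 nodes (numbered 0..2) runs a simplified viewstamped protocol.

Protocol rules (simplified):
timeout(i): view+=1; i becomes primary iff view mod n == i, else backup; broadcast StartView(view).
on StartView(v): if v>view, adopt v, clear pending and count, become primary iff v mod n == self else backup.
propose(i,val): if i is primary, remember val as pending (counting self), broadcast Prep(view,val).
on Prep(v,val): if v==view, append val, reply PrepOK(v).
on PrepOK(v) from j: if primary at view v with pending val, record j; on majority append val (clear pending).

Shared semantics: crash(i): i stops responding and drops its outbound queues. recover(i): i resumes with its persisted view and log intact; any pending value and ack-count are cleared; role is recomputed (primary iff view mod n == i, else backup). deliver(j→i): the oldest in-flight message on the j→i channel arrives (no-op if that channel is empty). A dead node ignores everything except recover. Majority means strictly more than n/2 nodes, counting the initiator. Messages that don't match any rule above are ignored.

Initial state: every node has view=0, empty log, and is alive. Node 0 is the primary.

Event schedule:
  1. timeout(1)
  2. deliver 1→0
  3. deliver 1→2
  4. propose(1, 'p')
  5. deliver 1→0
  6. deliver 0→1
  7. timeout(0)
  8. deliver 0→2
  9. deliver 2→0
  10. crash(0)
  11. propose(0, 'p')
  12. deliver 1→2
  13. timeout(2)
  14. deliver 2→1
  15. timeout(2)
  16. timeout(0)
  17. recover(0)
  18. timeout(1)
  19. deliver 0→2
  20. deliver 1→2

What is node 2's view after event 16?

4

[1] timeout(1) → N1(prim v1 [-])
[2] deliver 1→0 → N0(back v1 [-])
[3] deliver 1→2 → N2(back v1 [-])
[4] propose(1,'p') → ∅
[5] deliver 1→0 → N0(back v1 [p])
[6] deliver 0→1 → N1(prim v1 [p])
[7] timeout(0) → N0(back v2 [p])
[8] deliver 0→2 → N2(prim v2 [-])
[9] deliver 2→0 → ∅
[10] crash(0) → N0(✗back v2 [p])
[11] propose(0,'p') → ∅
[12] deliver 1→2 → ∅
[13] timeout(2) → N2(back v3 [-])
[14] deliver 2→1 → N1(back v3 [p])
[15] timeout(2) → N2(back v4 [-])
[16] timeout(0) → ∅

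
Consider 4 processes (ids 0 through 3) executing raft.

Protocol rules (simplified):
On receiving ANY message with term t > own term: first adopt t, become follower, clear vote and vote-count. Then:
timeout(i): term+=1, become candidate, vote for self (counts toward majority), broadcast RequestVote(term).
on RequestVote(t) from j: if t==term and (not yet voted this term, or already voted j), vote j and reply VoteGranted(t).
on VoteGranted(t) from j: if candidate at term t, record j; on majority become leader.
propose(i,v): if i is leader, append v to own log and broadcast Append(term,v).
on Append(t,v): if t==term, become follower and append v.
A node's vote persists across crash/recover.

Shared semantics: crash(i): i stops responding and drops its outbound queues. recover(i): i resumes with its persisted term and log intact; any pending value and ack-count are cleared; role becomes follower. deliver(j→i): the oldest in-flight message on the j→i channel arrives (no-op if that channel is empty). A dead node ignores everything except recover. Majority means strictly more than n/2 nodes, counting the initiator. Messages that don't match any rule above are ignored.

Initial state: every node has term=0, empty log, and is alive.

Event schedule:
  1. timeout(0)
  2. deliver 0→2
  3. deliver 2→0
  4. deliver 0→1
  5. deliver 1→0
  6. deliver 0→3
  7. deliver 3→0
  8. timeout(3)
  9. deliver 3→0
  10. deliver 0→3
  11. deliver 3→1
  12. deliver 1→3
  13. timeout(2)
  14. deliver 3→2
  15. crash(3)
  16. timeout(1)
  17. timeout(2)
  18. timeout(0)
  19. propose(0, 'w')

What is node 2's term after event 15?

step 1 timeout(0): 0={cand,t=1,log=-}
step 2 deliver 0→2: 2={foll,t=1,log=-}
step 3 deliver 2→0: —
step 4 deliver 0→1: 1={foll,t=1,log=-}
step 5 deliver 1→0: 0={lead,t=1,log=-}
step 6 deliver 0→3: 3={foll,t=1,log=-}
step 7 deliver 3→0: —
step 8 timeout(3): 3={cand,t=2,log=-}
step 9 deliver 3→0: 0={foll,t=2,log=-}
step 10 deliver 0→3: —
step 11 deliver 3→1: 1={foll,t=2,log=-}
step 12 deliver 1→3: 3={lead,t=2,log=-}
step 13 timeout(2): 2={cand,t=2,log=-}
step 14 deliver 3→2: —
step 15 crash(3): 3={✗lead,t=2,log=-}

2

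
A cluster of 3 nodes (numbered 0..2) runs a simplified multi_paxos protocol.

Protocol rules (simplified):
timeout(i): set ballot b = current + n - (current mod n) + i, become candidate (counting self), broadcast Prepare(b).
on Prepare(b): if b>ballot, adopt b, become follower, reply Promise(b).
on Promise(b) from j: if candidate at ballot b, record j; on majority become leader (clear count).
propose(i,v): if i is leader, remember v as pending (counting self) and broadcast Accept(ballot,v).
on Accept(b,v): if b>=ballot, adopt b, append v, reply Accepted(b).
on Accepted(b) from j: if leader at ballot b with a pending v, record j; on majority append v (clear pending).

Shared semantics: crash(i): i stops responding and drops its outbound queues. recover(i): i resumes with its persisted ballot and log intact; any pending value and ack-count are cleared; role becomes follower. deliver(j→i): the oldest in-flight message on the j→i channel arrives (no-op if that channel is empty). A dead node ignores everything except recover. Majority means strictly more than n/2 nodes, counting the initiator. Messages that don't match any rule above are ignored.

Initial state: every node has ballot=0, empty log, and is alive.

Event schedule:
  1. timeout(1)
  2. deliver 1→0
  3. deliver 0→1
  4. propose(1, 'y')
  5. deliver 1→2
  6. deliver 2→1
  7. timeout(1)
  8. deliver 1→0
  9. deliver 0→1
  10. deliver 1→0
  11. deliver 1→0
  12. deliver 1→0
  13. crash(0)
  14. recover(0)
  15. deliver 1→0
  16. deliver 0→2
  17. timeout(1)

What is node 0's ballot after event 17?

7

after 1 — timeout(1): n1:cand/b4/[-]
after 2 — deliver 1→0: n0:foll/b4/[-]
after 3 — deliver 0→1: n1:lead/b4/[-]
after 4 — propose(1,'y'): ·
after 5 — deliver 1→2: n2:foll/b4/[-]
after 6 — deliver 2→1: ·
after 7 — timeout(1): n1:cand/b7/[-]
after 8 — deliver 1→0: n0:foll/b4/[y]
after 9 — deliver 0→1: ·
after 10 — deliver 1→0: n0:foll/b7/[y]
after 11 — deliver 1→0: ·
after 12 — deliver 1→0: ·
after 13 — crash(0): n0:✗foll/b7/[y]
after 14 — recover(0): n0:foll/b7/[y]
after 15 — deliver 1→0: ·
after 16 — deliver 0→2: ·
after 17 — timeout(1): n1:cand/b10/[-]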